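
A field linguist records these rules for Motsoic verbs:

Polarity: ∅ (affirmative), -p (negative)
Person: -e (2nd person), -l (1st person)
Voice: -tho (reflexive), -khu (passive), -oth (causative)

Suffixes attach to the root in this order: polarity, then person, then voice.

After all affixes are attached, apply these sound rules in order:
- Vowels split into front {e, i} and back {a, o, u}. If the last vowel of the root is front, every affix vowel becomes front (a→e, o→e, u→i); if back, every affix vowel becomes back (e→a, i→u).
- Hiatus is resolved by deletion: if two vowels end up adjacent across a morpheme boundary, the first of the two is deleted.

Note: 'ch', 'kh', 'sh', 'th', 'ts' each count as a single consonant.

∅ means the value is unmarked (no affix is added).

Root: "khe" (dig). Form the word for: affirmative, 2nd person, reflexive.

polarity = affirmative: zero marking, form stays khe.
Attach person 2nd person -e → khee.
Attach voice reflexive -tho → kheetho.
Apply vowel harmony: kheetho → kheethe.
Apply vowel deletion: kheethe → khethe.

khethe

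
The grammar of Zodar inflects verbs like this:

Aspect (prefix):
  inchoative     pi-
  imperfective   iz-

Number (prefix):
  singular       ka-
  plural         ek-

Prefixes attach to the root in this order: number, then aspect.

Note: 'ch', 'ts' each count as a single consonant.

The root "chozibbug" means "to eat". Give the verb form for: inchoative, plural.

piekchozibbug

Attach number plural ek- → ekchozibbug.
Attach aspect inchoative pi- → piekchozibbug.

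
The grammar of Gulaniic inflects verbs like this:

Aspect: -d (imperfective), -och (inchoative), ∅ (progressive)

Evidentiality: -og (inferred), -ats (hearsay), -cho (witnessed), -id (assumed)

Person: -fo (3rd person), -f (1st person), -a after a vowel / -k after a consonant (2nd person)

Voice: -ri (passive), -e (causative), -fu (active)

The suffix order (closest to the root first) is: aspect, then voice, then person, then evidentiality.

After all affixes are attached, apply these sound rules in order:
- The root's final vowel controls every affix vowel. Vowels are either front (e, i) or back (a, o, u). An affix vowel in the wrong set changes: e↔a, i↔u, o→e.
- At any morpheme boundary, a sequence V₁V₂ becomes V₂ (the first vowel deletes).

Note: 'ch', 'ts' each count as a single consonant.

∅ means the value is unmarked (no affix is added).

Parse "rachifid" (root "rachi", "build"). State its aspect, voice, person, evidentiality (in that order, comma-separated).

progressive, active, 2nd person, assumed

Segment: rachi-fu-a-id.
aspect: ∅ → progressive.
voice: -fu → active.
person: -a/k → 2nd person.
evidentiality: -id → assumed.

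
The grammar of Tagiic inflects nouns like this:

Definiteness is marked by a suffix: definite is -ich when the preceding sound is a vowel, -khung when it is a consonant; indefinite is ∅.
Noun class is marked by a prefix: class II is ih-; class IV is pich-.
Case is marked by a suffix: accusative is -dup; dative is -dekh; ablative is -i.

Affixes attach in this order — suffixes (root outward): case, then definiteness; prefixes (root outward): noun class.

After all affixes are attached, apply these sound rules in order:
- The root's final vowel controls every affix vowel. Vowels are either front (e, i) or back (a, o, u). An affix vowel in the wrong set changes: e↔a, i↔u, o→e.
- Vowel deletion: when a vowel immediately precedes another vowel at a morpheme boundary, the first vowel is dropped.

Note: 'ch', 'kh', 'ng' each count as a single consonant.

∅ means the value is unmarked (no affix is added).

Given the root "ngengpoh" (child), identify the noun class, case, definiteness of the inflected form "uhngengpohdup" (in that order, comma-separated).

class II, accusative, indefinite

Segment: ih-ngengpoh-dup.
noun class: ih- → class II.
case: -dup → accusative.
definiteness: ∅ → indefinite.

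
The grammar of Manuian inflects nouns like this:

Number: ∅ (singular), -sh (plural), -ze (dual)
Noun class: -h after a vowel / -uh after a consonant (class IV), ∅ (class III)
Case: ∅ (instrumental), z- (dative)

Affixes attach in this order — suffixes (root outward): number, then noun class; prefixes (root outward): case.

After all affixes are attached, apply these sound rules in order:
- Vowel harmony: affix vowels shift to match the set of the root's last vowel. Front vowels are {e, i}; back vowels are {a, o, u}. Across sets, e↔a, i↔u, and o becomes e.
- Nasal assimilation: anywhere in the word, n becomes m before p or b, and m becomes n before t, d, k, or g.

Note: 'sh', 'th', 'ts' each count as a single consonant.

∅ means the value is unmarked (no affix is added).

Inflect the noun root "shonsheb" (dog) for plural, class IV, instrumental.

Attach number plural -sh → shonshebsh.
case = instrumental: zero marking, form stays shonshebsh.
Attach noun class class IV -uh (after consonant 'sh') → shonshebshuh.
Apply vowel harmony: shonshebshuh → shonshebshih.
Nasal assimilation: no change.

shonshebshih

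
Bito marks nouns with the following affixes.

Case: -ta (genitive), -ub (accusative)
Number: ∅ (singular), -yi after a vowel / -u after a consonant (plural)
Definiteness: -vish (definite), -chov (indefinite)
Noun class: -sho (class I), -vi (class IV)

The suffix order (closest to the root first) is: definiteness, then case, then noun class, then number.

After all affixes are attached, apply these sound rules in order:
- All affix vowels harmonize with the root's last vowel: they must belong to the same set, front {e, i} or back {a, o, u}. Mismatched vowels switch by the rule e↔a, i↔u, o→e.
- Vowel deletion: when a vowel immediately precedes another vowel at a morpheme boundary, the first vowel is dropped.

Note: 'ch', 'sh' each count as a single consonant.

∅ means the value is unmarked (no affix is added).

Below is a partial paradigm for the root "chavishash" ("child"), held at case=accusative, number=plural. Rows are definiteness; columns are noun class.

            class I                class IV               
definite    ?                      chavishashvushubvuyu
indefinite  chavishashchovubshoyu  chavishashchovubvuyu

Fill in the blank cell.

chavishashvushubshoyu

Attach definiteness definite -vish → chavishashvish.
Attach case accusative -ub → chavishashvishub.
Attach noun class class I -sho → chavishashvishubsho.
Attach number plural -yi (after vowel 'o') → chavishashvishubshoyi.
Apply vowel harmony: chavishashvishubshoyi → chavishashvushubshoyu.
Vowel deletion: no change.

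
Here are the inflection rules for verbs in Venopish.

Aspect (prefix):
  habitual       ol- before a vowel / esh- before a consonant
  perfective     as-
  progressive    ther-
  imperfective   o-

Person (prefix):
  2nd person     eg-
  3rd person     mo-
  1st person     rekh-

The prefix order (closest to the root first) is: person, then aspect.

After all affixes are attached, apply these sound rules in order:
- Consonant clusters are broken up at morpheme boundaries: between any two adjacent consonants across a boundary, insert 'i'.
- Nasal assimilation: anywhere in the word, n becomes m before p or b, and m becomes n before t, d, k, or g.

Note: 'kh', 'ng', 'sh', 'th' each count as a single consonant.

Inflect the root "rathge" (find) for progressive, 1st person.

Attach person 1st person rekh- → rekhrathge.
Attach aspect progressive ther- → therrekhrathge.
Apply epenthesis: therrekhrathge → therirekhirathge.
Nasal assimilation: no change.

therirekhirathge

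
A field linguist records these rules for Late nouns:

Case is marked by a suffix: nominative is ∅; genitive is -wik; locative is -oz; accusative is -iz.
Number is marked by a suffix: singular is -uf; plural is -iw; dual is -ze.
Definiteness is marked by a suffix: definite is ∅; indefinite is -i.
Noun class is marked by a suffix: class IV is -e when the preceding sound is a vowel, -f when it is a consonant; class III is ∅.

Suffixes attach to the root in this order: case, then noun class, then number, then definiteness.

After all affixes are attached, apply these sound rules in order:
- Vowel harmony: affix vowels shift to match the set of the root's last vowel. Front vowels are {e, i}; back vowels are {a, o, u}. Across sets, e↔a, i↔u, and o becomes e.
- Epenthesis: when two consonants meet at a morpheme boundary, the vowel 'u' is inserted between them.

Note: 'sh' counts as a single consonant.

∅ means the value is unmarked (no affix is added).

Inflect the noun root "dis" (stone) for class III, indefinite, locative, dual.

disezuzei

Attach case locative -oz → disoz.
noun class = class III: zero marking, form stays disoz.
Attach number dual -ze → disozze.
Attach definiteness indefinite -i → disozzei.
Apply vowel harmony: disozzei → disezzei.
Apply epenthesis: disezzei → disezuzei.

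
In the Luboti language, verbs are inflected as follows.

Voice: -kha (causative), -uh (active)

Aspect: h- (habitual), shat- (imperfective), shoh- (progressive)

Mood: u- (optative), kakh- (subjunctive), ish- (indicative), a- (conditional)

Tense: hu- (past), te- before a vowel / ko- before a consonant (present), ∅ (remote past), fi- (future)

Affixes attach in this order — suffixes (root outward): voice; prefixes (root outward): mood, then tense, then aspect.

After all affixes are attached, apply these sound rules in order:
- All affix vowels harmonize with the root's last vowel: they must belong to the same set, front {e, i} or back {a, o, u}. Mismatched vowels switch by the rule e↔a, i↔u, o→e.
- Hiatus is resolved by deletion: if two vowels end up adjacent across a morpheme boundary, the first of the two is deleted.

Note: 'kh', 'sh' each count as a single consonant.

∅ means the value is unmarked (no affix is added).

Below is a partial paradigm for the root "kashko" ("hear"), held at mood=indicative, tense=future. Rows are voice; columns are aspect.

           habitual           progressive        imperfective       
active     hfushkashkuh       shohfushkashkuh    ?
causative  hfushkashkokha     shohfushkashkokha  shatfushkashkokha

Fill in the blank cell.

Attach mood indicative ish- → ishkashko.
Attach tense future fi- → fiishkashko.
Attach aspect imperfective shat- → shatfiishkashko.
Attach voice active -uh → shatfiishkashkouh.
Apply vowel harmony: shatfiishkashkouh → shatfuushkashkouh.
Apply vowel deletion: shatfuushkashkouh → shatfushkashkuh.

shatfushkashkuh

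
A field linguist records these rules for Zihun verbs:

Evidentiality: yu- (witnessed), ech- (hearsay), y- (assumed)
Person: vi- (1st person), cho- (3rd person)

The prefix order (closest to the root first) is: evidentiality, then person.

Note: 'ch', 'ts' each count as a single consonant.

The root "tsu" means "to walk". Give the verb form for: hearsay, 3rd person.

Attach evidentiality hearsay ech- → echtsu.
Attach person 3rd person cho- → choechtsu.

choechtsu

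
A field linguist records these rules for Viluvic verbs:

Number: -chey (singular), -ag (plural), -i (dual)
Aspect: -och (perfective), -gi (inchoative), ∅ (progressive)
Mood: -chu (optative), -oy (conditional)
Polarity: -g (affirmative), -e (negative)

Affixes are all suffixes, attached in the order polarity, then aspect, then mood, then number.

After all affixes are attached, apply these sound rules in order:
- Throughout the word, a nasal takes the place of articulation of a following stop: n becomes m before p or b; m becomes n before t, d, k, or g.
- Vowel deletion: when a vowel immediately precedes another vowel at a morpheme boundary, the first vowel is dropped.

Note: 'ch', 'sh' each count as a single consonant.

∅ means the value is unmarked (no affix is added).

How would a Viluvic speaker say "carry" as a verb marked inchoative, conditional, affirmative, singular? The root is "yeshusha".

yeshushaggoychey

Attach polarity affirmative -g → yeshushag.
Attach aspect inchoative -gi → yeshushaggi.
Attach mood conditional -oy → yeshushaggioy.
Attach number singular -chey → yeshushaggioychey.
Nasal assimilation: no change.
Apply vowel deletion: yeshushaggioychey → yeshushaggoychey.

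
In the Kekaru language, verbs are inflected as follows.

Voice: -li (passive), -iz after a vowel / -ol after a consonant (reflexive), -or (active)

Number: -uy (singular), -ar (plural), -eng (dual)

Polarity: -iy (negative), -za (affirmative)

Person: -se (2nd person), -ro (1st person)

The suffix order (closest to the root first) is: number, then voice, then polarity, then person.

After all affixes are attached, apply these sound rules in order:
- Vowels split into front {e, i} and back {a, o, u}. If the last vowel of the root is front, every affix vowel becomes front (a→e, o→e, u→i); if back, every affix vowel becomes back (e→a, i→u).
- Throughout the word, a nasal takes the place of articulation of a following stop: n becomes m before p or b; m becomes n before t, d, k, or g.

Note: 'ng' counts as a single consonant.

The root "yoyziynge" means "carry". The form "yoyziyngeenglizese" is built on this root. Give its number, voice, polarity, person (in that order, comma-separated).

dual, passive, affirmative, 2nd person

Segment: yoyziynge-eng-li-za-se.
number: -eng → dual.
voice: -li → passive.
polarity: -za → affirmative.
person: -se → 2nd person.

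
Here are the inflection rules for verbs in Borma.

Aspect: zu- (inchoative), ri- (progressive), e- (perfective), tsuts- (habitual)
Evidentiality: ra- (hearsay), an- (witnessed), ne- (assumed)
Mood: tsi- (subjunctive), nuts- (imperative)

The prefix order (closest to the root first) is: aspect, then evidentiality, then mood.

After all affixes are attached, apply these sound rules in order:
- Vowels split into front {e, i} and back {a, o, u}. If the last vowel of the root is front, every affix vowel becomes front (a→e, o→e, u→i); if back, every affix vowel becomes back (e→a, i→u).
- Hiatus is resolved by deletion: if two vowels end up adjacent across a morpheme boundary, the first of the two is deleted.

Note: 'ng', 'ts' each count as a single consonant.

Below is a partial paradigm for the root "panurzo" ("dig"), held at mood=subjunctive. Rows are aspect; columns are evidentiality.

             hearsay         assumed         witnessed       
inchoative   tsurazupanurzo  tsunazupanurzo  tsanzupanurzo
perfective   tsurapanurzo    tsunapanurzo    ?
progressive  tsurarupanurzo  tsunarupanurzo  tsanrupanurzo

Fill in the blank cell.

tsanapanurzo

Attach aspect perfective e- → epanurzo.
Attach evidentiality witnessed an- → anepanurzo.
Attach mood subjunctive tsi- → tsianepanurzo.
Apply vowel harmony: tsianepanurzo → tsuanapanurzo.
Apply vowel deletion: tsuanapanurzo → tsanapanurzo.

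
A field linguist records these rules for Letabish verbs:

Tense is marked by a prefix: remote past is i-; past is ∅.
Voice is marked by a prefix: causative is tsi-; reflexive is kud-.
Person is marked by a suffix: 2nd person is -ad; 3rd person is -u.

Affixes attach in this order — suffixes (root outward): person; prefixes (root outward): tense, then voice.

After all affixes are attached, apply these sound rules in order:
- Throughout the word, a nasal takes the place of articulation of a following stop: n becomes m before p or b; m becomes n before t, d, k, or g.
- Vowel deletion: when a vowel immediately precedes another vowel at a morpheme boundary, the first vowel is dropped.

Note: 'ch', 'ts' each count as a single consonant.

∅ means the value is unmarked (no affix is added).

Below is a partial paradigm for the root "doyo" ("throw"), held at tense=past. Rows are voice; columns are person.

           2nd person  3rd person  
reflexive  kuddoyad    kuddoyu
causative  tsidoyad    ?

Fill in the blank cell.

tsidoyu

Attach person 3rd person -u → doyou.
tense = past: zero marking, form stays doyou.
Attach voice causative tsi- → tsidoyou.
Nasal assimilation: no change.
Apply vowel deletion: tsidoyou → tsidoyu.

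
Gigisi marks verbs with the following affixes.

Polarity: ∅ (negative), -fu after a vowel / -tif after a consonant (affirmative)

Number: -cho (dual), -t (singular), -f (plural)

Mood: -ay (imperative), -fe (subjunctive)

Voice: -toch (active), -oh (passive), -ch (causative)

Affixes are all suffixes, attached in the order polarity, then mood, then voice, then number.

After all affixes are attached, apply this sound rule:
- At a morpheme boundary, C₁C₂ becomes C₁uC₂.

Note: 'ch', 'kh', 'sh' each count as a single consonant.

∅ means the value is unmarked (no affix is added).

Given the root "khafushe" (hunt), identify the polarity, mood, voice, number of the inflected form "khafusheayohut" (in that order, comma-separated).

negative, imperative, passive, singular

Segment: khafushe-ay-oh-t.
polarity: ∅ → negative.
mood: -ay → imperative.
voice: -oh → passive.
number: -t → singular.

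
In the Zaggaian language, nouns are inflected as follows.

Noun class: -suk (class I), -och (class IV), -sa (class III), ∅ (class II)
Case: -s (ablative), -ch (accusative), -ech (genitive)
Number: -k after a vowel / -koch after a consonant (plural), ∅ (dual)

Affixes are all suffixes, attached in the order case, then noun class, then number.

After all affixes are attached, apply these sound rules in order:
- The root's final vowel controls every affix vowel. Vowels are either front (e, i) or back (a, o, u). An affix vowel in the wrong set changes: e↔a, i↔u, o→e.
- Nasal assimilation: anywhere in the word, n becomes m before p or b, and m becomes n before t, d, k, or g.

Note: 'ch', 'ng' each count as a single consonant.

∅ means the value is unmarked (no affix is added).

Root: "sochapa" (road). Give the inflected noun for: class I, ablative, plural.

sochapassukkoch

Attach case ablative -s → sochapas.
Attach noun class class I -suk → sochapassuk.
Attach number plural -koch (after consonant 'k') → sochapassukkoch.
Vowel harmony: no change.
Nasal assimilation: no change.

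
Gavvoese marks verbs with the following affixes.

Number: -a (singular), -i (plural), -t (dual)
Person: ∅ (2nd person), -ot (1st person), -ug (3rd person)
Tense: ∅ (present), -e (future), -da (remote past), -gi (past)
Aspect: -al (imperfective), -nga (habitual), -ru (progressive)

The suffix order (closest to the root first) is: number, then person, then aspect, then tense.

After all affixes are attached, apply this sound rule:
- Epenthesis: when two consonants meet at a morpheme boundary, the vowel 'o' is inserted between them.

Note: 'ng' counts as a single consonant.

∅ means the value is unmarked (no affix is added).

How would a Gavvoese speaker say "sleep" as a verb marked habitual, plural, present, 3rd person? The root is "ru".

ruiugonga

Attach number plural -i → rui.
Attach person 3rd person -ug → ruiug.
Attach aspect habitual -nga → ruiugnga.
tense = present: zero marking, form stays ruiugnga.
Apply epenthesis: ruiugnga → ruiugonga.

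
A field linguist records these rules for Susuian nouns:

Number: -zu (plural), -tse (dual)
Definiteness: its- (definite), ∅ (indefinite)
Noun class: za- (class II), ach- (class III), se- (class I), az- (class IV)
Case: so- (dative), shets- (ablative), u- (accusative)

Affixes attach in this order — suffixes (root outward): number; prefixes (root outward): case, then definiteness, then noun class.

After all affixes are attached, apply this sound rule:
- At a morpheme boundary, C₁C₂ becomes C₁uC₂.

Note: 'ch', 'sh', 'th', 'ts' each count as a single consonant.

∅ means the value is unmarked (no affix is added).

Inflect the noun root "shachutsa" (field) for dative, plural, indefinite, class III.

achusoshachutsazu

Attach case dative so- → soshachutsa.
Attach number plural -zu → soshachutsazu.
definiteness = indefinite: zero marking, form stays soshachutsazu.
Attach noun class class III ach- → achsoshachutsazu.
Apply epenthesis: achsoshachutsazu → achusoshachutsazu.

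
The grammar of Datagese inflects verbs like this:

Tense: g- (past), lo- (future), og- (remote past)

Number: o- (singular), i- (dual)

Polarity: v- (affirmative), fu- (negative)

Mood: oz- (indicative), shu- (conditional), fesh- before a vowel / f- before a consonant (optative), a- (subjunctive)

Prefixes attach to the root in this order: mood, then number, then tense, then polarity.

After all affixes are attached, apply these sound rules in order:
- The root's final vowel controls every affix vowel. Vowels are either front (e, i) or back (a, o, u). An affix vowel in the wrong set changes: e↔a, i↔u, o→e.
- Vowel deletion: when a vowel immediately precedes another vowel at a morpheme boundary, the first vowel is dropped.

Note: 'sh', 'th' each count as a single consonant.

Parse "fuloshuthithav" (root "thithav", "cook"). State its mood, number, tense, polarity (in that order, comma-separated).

conditional, singular, future, negative

Segment: fu-lo-o-shu-thithav.
mood: shu- → conditional.
number: o- → singular.
tense: lo- → future.
polarity: fu- → negative.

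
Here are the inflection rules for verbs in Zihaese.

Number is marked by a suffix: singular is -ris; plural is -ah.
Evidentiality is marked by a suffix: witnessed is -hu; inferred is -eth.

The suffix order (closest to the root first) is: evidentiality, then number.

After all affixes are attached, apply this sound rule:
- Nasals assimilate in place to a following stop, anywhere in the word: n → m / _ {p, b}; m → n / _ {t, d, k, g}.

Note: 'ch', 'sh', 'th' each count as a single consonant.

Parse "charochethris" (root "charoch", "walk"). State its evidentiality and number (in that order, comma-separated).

inferred, singular

Segment: charoch-eth-ris.
evidentiality: -eth → inferred.
number: -ris → singular.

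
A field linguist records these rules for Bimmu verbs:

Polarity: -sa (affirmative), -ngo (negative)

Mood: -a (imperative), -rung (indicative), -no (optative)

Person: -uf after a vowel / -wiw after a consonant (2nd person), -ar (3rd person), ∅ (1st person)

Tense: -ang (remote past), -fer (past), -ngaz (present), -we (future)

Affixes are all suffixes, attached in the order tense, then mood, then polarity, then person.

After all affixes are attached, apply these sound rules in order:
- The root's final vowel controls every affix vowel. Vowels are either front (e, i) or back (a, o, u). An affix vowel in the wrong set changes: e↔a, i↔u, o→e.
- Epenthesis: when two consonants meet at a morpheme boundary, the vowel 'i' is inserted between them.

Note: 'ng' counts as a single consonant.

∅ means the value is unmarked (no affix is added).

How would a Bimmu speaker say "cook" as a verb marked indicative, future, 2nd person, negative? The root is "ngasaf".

ngasafiwarungingouf

Attach tense future -we → ngasafwe.
Attach mood indicative -rung → ngasafwerung.
Attach polarity negative -ngo → ngasafwerungngo.
Attach person 2nd person -uf (after vowel 'o') → ngasafwerungngouf.
Apply vowel harmony: ngasafwerungngouf → ngasafwarungngouf.
Apply epenthesis: ngasafwarungngouf → ngasafiwarungingouf.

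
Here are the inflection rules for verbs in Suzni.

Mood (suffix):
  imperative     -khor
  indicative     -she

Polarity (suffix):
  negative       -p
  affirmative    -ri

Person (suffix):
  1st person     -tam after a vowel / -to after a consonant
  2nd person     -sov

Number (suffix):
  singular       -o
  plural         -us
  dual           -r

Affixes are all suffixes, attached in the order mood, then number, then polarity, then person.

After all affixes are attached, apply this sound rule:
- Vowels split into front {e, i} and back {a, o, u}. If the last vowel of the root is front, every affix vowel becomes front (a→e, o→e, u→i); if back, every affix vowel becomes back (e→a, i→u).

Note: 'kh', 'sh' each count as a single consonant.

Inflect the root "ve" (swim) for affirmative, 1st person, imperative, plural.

Attach mood imperative -khor → vekhor.
Attach number plural -us → vekhorus.
Attach polarity affirmative -ri → vekhorusri.
Attach person 1st person -tam (after vowel 'i') → vekhorusritam.
Apply vowel harmony: vekhorusritam → vekherisritem.

vekherisritem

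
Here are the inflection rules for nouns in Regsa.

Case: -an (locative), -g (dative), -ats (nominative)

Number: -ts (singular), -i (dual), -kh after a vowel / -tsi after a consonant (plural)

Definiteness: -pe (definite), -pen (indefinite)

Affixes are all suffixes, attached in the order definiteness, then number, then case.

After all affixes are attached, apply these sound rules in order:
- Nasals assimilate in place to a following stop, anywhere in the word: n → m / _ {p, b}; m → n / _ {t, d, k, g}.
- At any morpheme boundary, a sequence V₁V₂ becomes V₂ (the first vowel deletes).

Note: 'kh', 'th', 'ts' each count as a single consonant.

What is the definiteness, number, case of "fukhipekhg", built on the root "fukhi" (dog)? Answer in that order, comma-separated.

definite, plural, dative

Segment: fukhi-pe-kh-g.
definiteness: -pe → definite.
number: -kh/tsi → plural.
case: -g → dative.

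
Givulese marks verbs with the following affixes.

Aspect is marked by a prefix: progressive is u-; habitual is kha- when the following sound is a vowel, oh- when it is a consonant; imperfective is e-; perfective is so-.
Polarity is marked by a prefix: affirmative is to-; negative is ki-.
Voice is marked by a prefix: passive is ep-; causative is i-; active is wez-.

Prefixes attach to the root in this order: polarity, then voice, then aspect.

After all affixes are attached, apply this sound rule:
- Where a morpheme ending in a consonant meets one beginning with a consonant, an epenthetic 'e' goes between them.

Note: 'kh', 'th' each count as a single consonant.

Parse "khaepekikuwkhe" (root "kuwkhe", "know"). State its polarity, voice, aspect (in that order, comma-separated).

Segment: kha-ep-ki-kuwkhe.
polarity: ki- → negative.
voice: ep- → passive.
aspect: kha/oh- → habitual.

negative, passive, habitual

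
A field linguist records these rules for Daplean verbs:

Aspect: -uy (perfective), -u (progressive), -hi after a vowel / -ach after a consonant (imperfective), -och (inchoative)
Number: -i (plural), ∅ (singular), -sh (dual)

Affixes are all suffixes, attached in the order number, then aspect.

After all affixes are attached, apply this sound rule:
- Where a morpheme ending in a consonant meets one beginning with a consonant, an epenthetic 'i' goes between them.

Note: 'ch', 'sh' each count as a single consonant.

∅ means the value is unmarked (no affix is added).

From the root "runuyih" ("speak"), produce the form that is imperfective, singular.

number = singular: zero marking, form stays runuyih.
Attach aspect imperfective -ach (after consonant 'h') → runuyihach.
Epenthesis: no change.

runuyihach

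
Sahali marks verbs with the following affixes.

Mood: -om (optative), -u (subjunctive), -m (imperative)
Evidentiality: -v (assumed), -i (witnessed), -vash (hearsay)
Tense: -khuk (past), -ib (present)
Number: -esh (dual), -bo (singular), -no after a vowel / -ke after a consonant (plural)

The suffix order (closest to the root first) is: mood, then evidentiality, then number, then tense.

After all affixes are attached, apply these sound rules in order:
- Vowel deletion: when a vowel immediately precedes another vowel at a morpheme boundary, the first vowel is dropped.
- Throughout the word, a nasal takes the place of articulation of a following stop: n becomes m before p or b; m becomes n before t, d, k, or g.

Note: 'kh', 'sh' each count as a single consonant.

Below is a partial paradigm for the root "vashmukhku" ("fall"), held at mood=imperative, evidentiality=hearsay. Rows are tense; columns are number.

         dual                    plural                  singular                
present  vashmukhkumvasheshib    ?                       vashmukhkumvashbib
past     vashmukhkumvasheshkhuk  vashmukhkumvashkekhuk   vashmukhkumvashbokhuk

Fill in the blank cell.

Attach mood imperative -m → vashmukhkum.
Attach evidentiality hearsay -vash → vashmukhkumvash.
Attach number plural -ke (after consonant 'sh') → vashmukhkumvashke.
Attach tense present -ib → vashmukhkumvashkeib.
Apply vowel deletion: vashmukhkumvashkeib → vashmukhkumvashkib.
Nasal assimilation: no change.

vashmukhkumvashkib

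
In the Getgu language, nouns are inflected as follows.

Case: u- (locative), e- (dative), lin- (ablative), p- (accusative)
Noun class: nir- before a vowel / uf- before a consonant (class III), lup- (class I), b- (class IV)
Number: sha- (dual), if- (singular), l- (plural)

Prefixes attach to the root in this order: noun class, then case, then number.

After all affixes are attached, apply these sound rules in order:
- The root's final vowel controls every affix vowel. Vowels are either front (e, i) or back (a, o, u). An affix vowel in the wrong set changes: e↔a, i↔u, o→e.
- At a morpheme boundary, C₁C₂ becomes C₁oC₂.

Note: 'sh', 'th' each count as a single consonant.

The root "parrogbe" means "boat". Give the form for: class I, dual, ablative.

shelinolipoparrogbe

Attach noun class class I lup- → lupparrogbe.
Attach case ablative lin- → linlupparrogbe.
Attach number dual sha- → shalinlupparrogbe.
Apply vowel harmony: shalinlupparrogbe → shelinlipparrogbe.
Apply epenthesis: shelinlipparrogbe → shelinolipoparrogbe.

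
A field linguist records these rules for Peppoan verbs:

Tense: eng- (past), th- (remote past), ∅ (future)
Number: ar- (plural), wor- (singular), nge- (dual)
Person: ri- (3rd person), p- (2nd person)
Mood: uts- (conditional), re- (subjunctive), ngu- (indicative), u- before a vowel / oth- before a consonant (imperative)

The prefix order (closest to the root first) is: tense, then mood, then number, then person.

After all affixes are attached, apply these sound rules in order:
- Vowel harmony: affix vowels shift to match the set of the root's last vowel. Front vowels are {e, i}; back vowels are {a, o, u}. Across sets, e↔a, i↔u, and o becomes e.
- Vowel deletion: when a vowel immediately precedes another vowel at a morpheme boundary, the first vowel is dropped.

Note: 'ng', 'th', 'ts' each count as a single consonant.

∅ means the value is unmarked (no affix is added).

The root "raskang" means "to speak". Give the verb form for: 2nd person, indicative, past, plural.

Attach tense past eng- → engraskang.
Attach mood indicative ngu- → nguengraskang.
Attach number plural ar- → arnguengraskang.
Attach person 2nd person p- → parnguengraskang.
Apply vowel harmony: parnguengraskang → parnguangraskang.
Apply vowel deletion: parnguangraskang → parngangraskang.

parngangraskang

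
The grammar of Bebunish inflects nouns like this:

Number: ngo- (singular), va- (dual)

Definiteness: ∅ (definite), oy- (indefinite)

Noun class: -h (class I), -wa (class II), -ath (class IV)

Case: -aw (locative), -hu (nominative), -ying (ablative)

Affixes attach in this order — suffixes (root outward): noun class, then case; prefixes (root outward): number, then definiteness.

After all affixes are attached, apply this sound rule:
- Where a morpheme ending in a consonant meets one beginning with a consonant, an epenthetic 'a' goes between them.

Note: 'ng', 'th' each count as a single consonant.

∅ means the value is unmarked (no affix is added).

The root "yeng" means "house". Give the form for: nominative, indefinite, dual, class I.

Attach noun class class I -h → yengh.
Attach number dual va- → vayengh.
Attach case nominative -hu → vayenghhu.
Attach definiteness indefinite oy- → oyvayenghhu.
Apply epenthesis: oyvayenghhu → oyavayengahahu.

oyavayengahahu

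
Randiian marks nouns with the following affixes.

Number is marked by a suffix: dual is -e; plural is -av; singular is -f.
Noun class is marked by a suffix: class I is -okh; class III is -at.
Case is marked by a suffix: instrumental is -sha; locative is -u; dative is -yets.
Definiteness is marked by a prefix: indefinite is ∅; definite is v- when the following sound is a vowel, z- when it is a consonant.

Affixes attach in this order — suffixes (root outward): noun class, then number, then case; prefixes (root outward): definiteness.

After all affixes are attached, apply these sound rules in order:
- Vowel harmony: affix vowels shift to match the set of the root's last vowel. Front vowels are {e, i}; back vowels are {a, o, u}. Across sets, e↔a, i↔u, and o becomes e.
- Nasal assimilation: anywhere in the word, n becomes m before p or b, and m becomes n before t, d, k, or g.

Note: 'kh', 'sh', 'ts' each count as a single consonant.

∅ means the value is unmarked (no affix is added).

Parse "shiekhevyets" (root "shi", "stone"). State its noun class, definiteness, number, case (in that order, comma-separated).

class I, indefinite, plural, dative

Segment: shi-okh-av-yets.
noun class: -okh → class I.
definiteness: ∅ → indefinite.
number: -av → plural.
case: -yets → dative.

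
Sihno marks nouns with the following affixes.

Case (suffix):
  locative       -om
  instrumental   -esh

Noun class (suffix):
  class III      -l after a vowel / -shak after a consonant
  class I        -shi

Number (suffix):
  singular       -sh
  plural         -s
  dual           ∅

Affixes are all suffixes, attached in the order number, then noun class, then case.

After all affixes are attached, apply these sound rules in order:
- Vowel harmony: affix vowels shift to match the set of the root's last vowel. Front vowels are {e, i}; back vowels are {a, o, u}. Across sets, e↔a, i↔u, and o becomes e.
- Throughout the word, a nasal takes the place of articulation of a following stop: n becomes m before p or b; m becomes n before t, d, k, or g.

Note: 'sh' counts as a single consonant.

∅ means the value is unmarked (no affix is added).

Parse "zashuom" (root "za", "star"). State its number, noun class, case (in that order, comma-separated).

dual, class I, locative

Segment: za-shi-om.
number: ∅ → dual.
noun class: -shi → class I.
case: -om → locative.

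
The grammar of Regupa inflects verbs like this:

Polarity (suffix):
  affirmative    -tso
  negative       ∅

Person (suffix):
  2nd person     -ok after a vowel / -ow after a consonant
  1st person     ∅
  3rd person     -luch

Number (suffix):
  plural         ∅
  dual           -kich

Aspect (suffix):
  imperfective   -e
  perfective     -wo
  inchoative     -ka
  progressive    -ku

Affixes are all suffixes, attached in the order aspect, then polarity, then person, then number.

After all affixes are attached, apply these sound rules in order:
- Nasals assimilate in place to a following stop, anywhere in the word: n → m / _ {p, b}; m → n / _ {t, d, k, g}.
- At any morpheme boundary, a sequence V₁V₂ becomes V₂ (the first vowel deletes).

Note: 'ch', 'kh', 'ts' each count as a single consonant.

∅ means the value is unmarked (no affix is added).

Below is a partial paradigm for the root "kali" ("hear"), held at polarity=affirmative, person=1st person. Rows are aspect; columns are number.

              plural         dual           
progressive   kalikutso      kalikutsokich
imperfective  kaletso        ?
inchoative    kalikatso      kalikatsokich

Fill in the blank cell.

Attach aspect imperfective -e → kalie.
Attach polarity affirmative -tso → kalietso.
person = 1st person: zero marking, form stays kalietso.
Attach number dual -kich → kalietsokich.
Nasal assimilation: no change.
Apply vowel deletion: kalietsokich → kaletsokich.

kaletsokich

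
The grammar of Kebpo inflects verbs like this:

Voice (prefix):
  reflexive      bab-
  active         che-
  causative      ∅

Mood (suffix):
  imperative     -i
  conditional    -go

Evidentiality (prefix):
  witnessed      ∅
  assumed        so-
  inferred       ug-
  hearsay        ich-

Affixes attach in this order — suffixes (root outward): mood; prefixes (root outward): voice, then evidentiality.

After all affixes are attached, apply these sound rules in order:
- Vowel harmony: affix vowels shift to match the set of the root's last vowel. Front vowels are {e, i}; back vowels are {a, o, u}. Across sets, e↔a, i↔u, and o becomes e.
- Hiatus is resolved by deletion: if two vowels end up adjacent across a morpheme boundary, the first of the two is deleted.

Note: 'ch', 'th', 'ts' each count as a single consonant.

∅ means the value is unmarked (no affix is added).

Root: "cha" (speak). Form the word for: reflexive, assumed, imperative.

sobabchu

Attach voice reflexive bab- → babcha.
Attach evidentiality assumed so- → sobabcha.
Attach mood imperative -i → sobabchai.
Apply vowel harmony: sobabchai → sobabchau.
Apply vowel deletion: sobabchau → sobabchu.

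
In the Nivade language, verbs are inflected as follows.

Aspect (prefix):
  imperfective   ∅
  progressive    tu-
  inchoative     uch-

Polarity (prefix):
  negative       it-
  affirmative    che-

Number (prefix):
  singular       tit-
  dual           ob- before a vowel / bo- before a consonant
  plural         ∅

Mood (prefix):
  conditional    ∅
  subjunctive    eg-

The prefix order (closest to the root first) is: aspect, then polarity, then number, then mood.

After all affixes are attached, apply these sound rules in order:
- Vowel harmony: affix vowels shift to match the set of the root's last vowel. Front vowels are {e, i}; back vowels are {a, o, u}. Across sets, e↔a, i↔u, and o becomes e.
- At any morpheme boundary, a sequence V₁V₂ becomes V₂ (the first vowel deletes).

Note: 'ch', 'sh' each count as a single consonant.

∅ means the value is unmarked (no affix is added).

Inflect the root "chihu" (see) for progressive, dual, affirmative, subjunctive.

Attach aspect progressive tu- → tuchihu.
Attach polarity affirmative che- → chetuchihu.
Attach number dual bo- (before consonant 'ch') → bochetuchihu.
Attach mood subjunctive eg- → egbochetuchihu.
Apply vowel harmony: egbochetuchihu → agbochatuchihu.
Vowel deletion: no change.

agbochatuchihu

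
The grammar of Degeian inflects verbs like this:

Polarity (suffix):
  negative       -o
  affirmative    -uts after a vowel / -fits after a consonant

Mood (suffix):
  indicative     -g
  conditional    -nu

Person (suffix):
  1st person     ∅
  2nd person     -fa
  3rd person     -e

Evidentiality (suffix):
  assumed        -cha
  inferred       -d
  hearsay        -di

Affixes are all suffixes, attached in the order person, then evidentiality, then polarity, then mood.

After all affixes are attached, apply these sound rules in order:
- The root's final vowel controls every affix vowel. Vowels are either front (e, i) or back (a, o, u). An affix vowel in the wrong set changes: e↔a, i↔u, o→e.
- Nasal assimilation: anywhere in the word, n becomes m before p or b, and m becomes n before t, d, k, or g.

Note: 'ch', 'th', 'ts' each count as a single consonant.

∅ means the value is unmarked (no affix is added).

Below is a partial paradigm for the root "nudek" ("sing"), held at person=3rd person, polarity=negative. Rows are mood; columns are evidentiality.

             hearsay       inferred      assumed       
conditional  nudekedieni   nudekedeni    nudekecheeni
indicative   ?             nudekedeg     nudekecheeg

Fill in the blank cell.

Attach person 3rd person -e → nudeke.
Attach evidentiality hearsay -di → nudekedi.
Attach polarity negative -o → nudekedio.
Attach mood indicative -g → nudekediog.
Apply vowel harmony: nudekediog → nudekedieg.
Nasal assimilation: no change.

nudekedieg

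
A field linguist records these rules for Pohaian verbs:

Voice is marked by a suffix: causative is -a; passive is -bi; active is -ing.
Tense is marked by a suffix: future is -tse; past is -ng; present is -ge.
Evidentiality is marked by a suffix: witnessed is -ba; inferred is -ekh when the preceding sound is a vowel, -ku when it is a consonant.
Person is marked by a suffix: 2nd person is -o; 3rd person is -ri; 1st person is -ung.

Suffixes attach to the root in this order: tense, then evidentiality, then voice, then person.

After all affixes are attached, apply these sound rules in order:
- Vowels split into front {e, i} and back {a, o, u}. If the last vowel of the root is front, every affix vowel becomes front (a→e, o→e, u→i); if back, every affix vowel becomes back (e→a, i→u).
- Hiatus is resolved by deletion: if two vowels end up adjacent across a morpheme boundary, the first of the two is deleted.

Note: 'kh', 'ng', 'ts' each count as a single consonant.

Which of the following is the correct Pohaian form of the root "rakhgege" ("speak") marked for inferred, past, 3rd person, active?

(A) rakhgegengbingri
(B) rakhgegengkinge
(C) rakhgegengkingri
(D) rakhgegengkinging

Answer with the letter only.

C

Attach tense past -ng → rakhgegeng.
Attach evidentiality inferred -ku (after consonant 'ng') → rakhgegengku.
Attach voice active -ing → rakhgegengkuing.
Attach person 3rd person -ri → rakhgegengkuingri.
Apply vowel harmony: rakhgegengkuingri → rakhgegengkiingri.
Apply vowel deletion: rakhgegengkiingri → rakhgegengkingri.
So the correct form is rakhgegengkingri, option (C).
(D) rakhgegengkinging is wrong: it uses 1st person instead of 3rd person for person.
(B) rakhgegengkinge is wrong: it uses 2nd person instead of 3rd person for person.
(A) rakhgegengbingri is wrong: it uses witnessed instead of inferred for evidentiality.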